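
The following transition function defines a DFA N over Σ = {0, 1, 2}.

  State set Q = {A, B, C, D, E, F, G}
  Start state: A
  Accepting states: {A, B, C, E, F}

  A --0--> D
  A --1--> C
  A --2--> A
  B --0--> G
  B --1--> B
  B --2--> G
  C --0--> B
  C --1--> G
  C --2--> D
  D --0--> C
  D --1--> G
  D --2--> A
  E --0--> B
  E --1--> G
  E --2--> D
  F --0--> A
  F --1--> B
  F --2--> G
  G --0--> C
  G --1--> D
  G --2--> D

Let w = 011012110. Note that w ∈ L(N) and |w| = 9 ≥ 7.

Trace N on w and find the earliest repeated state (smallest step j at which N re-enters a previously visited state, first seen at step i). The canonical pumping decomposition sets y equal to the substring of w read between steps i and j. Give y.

11

Run of N on w = 0 1 1 0 1 2 1 1 0:
  step 0: A  (start)
  step 1: D  (read 0: A→D)
  step 2: G  (read 1: D→G)
  step 3: D  (read 1: G→D)   ← first repeat (D seen earlier)
  step 4: C  (read 0: D→C)
  step 5: G  (read 1: C→G)
  step 6: D  (read 2: G→D)
  step 7: G  (read 1: D→G)
  step 8: D  (read 1: G→D)
  step 9: C  (read 0: D→C)

So i = 1, j = 3, giving x = w[0:1] = 0, y = w[1:3] = 11, z = w[3:9] = 012110.
Check: |xy| = 3 ≤ 7 and |y| = 2 ≥ 1. Reading y takes N from D back to D, so every xyⁱz is accepted.
Pumping length from the standard proof: p = 7 (the number of states). The repeated state found above gives |xy| = j ≤ 7 and |y| = j − i ≥ 1.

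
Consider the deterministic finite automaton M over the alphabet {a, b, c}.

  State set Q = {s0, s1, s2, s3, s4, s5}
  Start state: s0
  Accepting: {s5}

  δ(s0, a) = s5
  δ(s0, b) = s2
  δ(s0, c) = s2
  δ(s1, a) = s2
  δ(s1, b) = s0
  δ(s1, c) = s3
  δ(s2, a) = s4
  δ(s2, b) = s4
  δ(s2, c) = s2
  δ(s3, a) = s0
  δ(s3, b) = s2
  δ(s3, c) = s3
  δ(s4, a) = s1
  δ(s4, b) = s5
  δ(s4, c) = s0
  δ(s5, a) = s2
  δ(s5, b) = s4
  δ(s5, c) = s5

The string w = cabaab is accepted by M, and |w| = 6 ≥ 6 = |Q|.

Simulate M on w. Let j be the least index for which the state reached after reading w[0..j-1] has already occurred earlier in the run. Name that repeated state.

s2

State sequence: s0 -c-> s2 -a-> s4 -b-> s5 -a-> s2 -a-> s4 -b-> s5
First repeat at step 4: s2 was already visited.

The earliest repeat is at step j = 4: M is in s2, which it already visited at step i = 1.
The DFA has 6 states, so the proof of the pumping lemma guarantees a repeated state among the first 6+1 visited; the segment between the two visits is the pumpable y.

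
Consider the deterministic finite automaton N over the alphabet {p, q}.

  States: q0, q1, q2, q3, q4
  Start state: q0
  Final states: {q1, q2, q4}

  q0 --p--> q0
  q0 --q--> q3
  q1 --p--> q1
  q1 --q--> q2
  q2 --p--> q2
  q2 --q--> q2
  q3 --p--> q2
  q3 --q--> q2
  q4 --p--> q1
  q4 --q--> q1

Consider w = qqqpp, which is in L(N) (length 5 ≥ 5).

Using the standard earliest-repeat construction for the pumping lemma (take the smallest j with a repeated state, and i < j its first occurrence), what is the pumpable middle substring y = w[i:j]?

q

Run of N on w = q q q p p:
  step 0: q0  (start)
  step 1: q3  (read q: q0→q3)
  step 2: q2  (read q: q3→q2)
  step 3: q2  (read q: q2→q2)   ← first repeat (q2 seen earlier)
  step 4: q2  (read p: q2→q2)
  step 5: q2  (read p: q2→q2)

So i = 2, j = 3, giving x = w[0:2] = qq, y = w[2:3] = q, z = w[3:5] = pp.
Check: |xy| = 3 ≤ 5 and |y| = 1 ≥ 1. Reading y takes N from q2 back to q2, so every xyⁱz is accepted.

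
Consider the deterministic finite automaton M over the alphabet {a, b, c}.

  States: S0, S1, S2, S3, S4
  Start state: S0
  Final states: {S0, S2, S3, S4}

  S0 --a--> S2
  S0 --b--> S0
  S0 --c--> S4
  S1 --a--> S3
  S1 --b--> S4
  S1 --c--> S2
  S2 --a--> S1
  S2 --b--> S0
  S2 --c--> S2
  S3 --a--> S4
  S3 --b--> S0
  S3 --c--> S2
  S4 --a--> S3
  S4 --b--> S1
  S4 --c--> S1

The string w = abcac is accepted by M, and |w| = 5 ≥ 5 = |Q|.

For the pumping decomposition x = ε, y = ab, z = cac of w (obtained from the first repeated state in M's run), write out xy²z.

ababcac

xy^2z = ε·ab·ab·cac = ababcac.
Reading y = ab takes M from S0 back to S0, so after x·y·y the machine is still in S0, and z then leads to the accepting state S2. Hence ababcac ∈ L(M).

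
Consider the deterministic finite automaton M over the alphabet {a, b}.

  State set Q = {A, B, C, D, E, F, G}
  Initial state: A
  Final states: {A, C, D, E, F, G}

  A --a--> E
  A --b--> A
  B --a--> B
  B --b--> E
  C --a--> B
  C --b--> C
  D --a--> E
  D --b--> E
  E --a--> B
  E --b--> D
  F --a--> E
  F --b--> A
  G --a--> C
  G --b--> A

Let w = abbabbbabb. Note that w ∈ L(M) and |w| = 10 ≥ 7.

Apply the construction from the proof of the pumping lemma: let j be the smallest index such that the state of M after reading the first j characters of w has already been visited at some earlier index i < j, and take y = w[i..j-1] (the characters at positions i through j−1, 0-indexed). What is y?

Run of M on w = a b b a b b b a b b:
  step 0: A  (start)
  step 1: E  (read a: A→E)
  step 2: D  (read b: E→D)
  step 3: E  (read b: D→E)   ← first repeat (E seen earlier)
  step 4: B  (read a: E→B)
  step 5: E  (read b: B→E)
  step 6: D  (read b: E→D)
  step 7: E  (read b: D→E)
  step 8: B  (read a: E→B)
  step 9: E  (read b: B→E)
  step 10: D  (read b: E→D)

So i = 1, j = 3, giving x = w[0:1] = a, y = w[1:3] = bb, z = w[3:10] = abbbabb.
Check: |xy| = 3 ≤ 7 and |y| = 2 ≥ 1. Reading y takes M from E back to E, so every xyⁱz is accepted.

bb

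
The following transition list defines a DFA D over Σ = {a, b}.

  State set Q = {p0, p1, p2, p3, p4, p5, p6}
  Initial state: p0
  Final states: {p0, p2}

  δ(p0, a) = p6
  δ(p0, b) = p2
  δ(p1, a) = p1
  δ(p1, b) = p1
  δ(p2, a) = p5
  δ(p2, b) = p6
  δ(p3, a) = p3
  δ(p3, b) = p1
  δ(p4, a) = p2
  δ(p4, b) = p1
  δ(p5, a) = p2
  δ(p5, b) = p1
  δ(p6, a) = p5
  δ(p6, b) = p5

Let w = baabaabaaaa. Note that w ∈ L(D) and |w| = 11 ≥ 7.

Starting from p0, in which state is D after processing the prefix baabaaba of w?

State sequence: p0 -b-> p2 -a-> p5 -a-> p2 -b-> p6 -a-> p5 -a-> p2 -b-> p6 -a-> p5

After reading 8 characters, D is in state p5.
(This kind of state-tracing is the core of the pumping-lemma construction: with 7 states, pigeonhole forces a repeat within the first 7 steps.)

p5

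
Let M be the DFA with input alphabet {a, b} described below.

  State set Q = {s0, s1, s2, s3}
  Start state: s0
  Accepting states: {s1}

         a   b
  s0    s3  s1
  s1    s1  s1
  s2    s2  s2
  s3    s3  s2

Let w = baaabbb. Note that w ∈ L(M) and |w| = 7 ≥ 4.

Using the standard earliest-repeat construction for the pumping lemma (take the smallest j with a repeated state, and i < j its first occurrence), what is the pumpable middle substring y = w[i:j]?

State sequence: s0 -b-> s1 -a-> s1 -a-> s1 -a-> s1 -b-> s1 -b-> s1 -b-> s1
First repeat at step 2: s1 was already visited.

So i = 1, j = 2, giving x = w[0:1] = b, y = w[1:2] = a, z = w[2:7] = aabbb.
Check: |xy| = 2 ≤ 4 and |y| = 1 ≥ 1. Reading y takes M from s1 back to s1, so every xyⁱz is accepted.
The DFA has 4 states, so the proof of the pumping lemma guarantees a repeated state among the first 4+1 visited; the segment between the two visits is the pumpable y.

a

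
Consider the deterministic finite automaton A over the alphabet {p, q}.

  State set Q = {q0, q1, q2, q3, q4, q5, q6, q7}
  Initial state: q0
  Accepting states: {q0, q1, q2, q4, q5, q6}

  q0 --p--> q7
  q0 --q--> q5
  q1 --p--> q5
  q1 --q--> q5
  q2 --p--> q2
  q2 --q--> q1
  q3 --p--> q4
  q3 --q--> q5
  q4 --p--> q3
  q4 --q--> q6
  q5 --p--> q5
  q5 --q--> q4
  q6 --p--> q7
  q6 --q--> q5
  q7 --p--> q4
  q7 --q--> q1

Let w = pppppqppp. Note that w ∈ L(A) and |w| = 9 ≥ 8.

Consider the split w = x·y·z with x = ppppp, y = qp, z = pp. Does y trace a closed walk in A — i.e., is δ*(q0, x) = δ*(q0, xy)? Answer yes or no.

Run of A on the first 7 characters of w = p p p p p q p:
  step 0: q0  (start)
  step 1: q7  (read p: q0→q7)
  step 2: q4  (read p: q7→q4)
  step 3: q3  (read p: q4→q3)
  step 4: q4  (read p: q3→q4)
  step 5: q3  (read p: q4→q3)
  step 6: q5  (read q: q3→q5)
  step 7: q5  (read p: q5→q5)

After x (step 5): q3. After xy (step 7): q5.
They differ (q3 ≠ q5), so y is not a cycle from the state after x; this split is not the one the pumping-lemma construction produces, and pumping y need not keep the string in L(A).

no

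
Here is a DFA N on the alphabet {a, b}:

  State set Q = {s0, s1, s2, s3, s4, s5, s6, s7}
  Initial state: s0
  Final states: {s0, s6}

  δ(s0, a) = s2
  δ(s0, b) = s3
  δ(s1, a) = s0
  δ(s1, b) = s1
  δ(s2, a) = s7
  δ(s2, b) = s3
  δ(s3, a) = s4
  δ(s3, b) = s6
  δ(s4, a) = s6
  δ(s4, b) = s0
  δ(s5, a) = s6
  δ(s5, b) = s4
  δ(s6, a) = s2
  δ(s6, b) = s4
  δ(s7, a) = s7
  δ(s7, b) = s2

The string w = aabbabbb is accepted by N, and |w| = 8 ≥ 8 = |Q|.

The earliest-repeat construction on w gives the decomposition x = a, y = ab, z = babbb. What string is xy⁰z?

ababbb

xy⁰z = xz = a·babbb = ababbb.
Reading y = ab takes N from s2 back to s2, so after x the machine is still in s2, and z then leads to the accepting state s6. Hence ababbb ∈ L(N).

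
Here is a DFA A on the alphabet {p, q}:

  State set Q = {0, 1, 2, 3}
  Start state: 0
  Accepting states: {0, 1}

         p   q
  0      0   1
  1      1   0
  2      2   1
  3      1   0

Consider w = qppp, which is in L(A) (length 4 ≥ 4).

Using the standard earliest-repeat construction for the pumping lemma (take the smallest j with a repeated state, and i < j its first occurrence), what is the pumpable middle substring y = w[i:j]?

p

Run of A on w = q p p p:
  step 0: 0  (start)
  step 1: 1  (read q: 0→1)
  step 2: 1  (read p: 1→1)   ← first repeat (1 seen earlier)
  step 3: 1  (read p: 1→1)
  step 4: 1  (read p: 1→1)

So i = 1, j = 2, giving x = w[0:1] = q, y = w[1:2] = p, z = w[2:4] = pp.
Check: |xy| = 2 ≤ 4 and |y| = 1 ≥ 1. Reading y takes A from 1 back to 1, so every xyⁱz is accepted.
Since A has 4 states, any run of length ≥ 4 visits 4+1 states, so by pigeonhole some state repeats within the first 4 steps — that repeat gives the pumpable loop.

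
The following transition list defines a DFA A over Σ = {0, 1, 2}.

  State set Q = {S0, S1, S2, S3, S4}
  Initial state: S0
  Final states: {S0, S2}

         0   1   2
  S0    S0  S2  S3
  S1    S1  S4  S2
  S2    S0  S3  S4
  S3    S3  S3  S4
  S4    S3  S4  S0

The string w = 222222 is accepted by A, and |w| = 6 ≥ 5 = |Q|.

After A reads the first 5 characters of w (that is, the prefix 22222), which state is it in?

Run of A on the first 5 characters of w = 2 2 2 2 2:
  step 0: S0  (start)
  step 1: S3  (read 2: S0→S3)
  step 2: S4  (read 2: S3→S4)
  step 3: S0  (read 2: S4→S0)
  step 4: S3  (read 2: S0→S3)
  step 5: S4  (read 2: S3→S4)

After reading 5 characters, A is in state S4.
(This kind of state-tracing is the core of the pumping-lemma construction: with 5 states, pigeonhole forces a repeat within the first 5 steps.)

S4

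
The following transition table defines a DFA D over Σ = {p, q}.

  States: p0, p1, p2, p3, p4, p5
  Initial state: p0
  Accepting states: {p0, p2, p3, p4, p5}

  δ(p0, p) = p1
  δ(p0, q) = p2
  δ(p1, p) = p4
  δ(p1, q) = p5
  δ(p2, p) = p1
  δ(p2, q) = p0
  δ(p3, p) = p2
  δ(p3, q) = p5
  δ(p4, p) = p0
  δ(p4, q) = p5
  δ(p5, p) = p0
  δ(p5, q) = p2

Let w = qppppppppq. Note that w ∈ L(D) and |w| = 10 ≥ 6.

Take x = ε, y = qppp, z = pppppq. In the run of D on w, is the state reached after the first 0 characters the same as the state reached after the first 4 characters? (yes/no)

yes

State sequence: p0 -q-> p2 -p-> p1 -p-> p4 -p-> p0

After x (step 0): p0. After xy (step 4): p0.
They match, so y = qppp drives D around a cycle from p0 back to itself; pumping y any number of times keeps D in p0 before reading z, and xyⁱz ∈ L(D) for every i ≥ 0.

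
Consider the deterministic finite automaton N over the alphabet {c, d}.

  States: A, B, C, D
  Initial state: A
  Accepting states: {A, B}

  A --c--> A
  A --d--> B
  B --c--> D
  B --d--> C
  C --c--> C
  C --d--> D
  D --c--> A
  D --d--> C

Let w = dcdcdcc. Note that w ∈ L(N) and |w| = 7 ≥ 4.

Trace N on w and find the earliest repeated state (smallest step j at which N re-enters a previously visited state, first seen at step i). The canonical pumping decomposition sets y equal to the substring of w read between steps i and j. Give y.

State sequence: A -d-> B -c-> D -d-> C -c-> C -d-> D -c-> A -c-> A
First repeat at step 4: C was already visited.

So i = 3, j = 4, giving x = w[0:3] = dcd, y = w[3:4] = c, z = w[4:7] = dcc.
Check: |xy| = 4 ≤ 4 and |y| = 1 ≥ 1. Reading y takes N from C back to C, so every xyⁱz is accepted.

c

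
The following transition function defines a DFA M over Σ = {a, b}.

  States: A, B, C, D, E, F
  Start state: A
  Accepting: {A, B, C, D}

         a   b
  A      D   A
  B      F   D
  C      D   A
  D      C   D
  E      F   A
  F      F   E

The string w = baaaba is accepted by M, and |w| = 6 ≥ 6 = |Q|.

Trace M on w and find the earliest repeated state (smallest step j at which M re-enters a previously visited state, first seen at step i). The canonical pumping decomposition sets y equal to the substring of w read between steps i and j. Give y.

b

State sequence: A -b-> A -a-> D -a-> C -a-> D -b-> D -a-> C
First repeat at step 1: A was already visited.

So i = 0, j = 1, giving x = w[0:0] = ε, y = w[0:1] = b, z = w[1:6] = aaaba.
Check: |xy| = 1 ≤ 6 and |y| = 1 ≥ 1. Reading y takes M from A back to A, so every xyⁱz is accepted.
The DFA has 6 states, so the proof of the pumping lemma guarantees a repeated state among the first 6+1 visited; the segment between the two visits is the pumpable y.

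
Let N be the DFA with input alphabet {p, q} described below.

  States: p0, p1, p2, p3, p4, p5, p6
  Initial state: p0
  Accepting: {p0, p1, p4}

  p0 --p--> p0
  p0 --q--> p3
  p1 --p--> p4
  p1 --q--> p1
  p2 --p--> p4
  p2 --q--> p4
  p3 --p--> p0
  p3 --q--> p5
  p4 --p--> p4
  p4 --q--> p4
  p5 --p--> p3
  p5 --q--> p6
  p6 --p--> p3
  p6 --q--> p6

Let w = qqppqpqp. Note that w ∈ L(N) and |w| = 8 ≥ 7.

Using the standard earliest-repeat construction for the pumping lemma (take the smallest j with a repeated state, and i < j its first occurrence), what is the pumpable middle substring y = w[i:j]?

State sequence: p0 -q-> p3 -q-> p5 -p-> p3 -p-> p0 -q-> p3 -p-> p0 -q-> p3 -p-> p0
First repeat at step 3: p3 was already visited.

So i = 1, j = 3, giving x = w[0:1] = q, y = w[1:3] = qp, z = w[3:8] = pqpqp.
Check: |xy| = 3 ≤ 7 and |y| = 2 ≥ 1. Reading y takes N from p3 back to p3, so every xyⁱz is accepted.

qp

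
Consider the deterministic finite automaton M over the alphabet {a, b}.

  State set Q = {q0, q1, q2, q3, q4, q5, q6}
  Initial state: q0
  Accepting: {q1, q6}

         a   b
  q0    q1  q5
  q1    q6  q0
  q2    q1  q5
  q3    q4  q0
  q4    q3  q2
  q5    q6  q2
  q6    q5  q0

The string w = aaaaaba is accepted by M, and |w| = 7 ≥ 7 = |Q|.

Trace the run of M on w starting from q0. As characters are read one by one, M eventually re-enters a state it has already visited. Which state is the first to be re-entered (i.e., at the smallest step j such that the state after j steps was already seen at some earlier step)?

q6

Run of M on w = a a a a a b a:
  step 0: q0  (start)
  step 1: q1  (read a: q0→q1)
  step 2: q6  (read a: q1→q6)
  step 3: q5  (read a: q6→q5)
  step 4: q6  (read a: q5→q6)   ← first repeat (q6 seen earlier)
  step 5: q5  (read a: q6→q5)
  step 6: q2  (read b: q5→q2)
  step 7: q1  (read a: q2→q1)

The earliest repeat is at step j = 4: M is in q6, which it already visited at step i = 2.
With |Q| = 7, pigeonhole forces a state repeat no later than step 7; the substring read between the first and second visits to that state can be pumped.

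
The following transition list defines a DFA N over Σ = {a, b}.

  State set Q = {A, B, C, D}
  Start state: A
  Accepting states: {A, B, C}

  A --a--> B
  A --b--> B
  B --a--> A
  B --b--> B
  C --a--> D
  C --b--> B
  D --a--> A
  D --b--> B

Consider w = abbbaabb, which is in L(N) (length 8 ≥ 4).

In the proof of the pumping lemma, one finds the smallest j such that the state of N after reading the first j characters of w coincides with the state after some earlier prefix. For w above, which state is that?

Run of N on w = a b b b a a b b:
  step 0: A  (start)
  step 1: B  (read a: A→B)
  step 2: B  (read b: B→B)   ← first repeat (B seen earlier)
  step 3: B  (read b: B→B)
  step 4: B  (read b: B→B)
  step 5: A  (read a: B→A)
  step 6: B  (read a: A→B)
  step 7: B  (read b: B→B)
  step 8: B  (read b: B→B)

The earliest repeat is at step j = 2: N is in B, which it already visited at step i = 1.

B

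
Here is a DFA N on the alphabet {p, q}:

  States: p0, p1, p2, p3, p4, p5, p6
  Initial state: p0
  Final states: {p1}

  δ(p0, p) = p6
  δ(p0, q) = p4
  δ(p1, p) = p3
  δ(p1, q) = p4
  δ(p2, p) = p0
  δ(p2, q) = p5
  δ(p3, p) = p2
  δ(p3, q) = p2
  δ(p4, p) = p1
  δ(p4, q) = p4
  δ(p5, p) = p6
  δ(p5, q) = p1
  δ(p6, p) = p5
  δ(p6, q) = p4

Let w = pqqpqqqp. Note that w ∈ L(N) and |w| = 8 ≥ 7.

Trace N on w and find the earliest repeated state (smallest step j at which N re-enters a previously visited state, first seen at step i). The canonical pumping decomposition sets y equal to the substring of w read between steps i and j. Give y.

q

State sequence: p0 -p-> p6 -q-> p4 -q-> p4 -p-> p1 -q-> p4 -q-> p4 -q-> p4 -p-> p1
First repeat at step 3: p4 was already visited.

So i = 2, j = 3, giving x = w[0:2] = pq, y = w[2:3] = q, z = w[3:8] = pqqqp.
Check: |xy| = 3 ≤ 7 and |y| = 1 ≥ 1. Reading y takes N from p4 back to p4, so every xyⁱz is accepted.
With |Q| = 7, pigeonhole forces a state repeat no later than step 7; the substring read between the first and second visits to that state can be pumped.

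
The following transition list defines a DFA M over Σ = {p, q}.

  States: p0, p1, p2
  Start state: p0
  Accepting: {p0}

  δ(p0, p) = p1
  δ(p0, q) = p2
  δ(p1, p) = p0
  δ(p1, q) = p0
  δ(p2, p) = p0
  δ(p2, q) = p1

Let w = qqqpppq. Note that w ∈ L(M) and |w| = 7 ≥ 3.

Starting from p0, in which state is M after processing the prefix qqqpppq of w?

p0

Run of M on the first 7 characters of w = q q q p p p q:
  step 0: p0  (start)
  step 1: p2  (read q: p0→p2)
  step 2: p1  (read q: p2→p1)
  step 3: p0  (read q: p1→p0)
  step 4: p1  (read p: p0→p1)
  step 5: p0  (read p: p1→p0)
  step 6: p1  (read p: p0→p1)
  step 7: p0  (read q: p1→p0)

After reading 7 characters, M is in state p0.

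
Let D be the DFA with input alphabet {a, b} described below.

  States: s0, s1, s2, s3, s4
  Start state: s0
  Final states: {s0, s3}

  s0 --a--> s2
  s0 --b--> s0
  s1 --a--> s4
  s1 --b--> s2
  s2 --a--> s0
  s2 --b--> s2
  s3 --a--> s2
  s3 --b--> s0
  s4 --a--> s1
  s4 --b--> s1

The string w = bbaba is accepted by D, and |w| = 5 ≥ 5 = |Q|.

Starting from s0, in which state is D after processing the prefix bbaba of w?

State sequence: s0 -b-> s0 -b-> s0 -a-> s2 -b-> s2 -a-> s0

After reading 5 characters, D is in state s0.
(This kind of state-tracing is the core of the pumping-lemma construction: with 5 states, pigeonhole forces a repeat within the first 5 steps.)

s0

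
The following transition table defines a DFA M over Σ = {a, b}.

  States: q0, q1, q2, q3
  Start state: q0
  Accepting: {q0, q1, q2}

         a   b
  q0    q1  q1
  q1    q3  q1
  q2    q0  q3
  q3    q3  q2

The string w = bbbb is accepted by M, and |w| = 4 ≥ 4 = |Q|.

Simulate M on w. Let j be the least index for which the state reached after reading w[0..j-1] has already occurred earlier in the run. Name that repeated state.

State sequence: q0 -b-> q1 -b-> q1 -b-> q1 -b-> q1
First repeat at step 2: q1 was already visited.

The earliest repeat is at step j = 2: M is in q1, which it already visited at step i = 1.

q1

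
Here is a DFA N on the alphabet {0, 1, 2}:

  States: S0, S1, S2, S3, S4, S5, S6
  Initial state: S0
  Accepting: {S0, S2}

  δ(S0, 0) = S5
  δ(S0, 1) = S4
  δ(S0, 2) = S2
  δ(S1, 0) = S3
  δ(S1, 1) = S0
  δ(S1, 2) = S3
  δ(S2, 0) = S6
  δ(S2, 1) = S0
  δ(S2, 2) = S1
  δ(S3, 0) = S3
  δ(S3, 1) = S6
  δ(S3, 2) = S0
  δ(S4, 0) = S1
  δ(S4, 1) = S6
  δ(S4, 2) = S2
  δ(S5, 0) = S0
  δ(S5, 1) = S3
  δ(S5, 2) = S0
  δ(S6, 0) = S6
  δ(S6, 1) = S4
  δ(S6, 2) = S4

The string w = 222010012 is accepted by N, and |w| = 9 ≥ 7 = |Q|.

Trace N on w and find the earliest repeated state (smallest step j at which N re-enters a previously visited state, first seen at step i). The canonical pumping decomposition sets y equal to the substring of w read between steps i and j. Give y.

State sequence: S0 -2-> S2 -2-> S1 -2-> S3 -0-> S3 -1-> S6 -0-> S6 -0-> S6 -1-> S4 -2-> S2
First repeat at step 4: S3 was already visited.

So i = 3, j = 4, giving x = w[0:3] = 222, y = w[3:4] = 0, z = w[4:9] = 10012.
Check: |xy| = 4 ≤ 7 and |y| = 1 ≥ 1. Reading y takes N from S3 back to S3, so every xyⁱz is accepted.
With |Q| = 7, pigeonhole forces a state repeat no later than step 7; the substring read between the first and second visits to that state can be pumped.

0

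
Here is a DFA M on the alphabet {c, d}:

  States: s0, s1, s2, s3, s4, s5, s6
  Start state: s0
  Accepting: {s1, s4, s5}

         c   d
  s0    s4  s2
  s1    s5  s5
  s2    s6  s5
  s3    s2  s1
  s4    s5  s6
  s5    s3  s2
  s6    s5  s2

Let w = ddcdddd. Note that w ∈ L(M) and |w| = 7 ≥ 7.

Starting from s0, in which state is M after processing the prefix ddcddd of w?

Run of M on the first 6 characters of w = d d c d d d:
  step 0: s0  (start)
  step 1: s2  (read d: s0→s2)
  step 2: s5  (read d: s2→s5)
  step 3: s3  (read c: s5→s3)
  step 4: s1  (read d: s3→s1)
  step 5: s5  (read d: s1→s5)
  step 6: s2  (read d: s5→s2)

After reading 6 characters, M is in state s2.

s2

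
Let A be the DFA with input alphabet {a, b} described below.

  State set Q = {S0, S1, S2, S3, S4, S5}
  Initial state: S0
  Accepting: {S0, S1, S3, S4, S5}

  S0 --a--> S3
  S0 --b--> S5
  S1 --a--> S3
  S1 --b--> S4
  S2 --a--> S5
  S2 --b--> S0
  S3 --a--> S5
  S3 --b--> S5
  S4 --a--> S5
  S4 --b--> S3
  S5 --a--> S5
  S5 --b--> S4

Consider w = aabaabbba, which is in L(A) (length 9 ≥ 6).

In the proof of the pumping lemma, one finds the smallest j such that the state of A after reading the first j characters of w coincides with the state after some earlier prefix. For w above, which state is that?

S5

State sequence: S0 -a-> S3 -a-> S5 -b-> S4 -a-> S5 -a-> S5 -b-> S4 -b-> S3 -b-> S5 -a-> S5
First repeat at step 4: S5 was already visited.

The earliest repeat is at step j = 4: A is in S5, which it already visited at step i = 2.
With |Q| = 6, pigeonhole forces a state repeat no later than step 6; the substring read between the first and second visits to that state can be pumped.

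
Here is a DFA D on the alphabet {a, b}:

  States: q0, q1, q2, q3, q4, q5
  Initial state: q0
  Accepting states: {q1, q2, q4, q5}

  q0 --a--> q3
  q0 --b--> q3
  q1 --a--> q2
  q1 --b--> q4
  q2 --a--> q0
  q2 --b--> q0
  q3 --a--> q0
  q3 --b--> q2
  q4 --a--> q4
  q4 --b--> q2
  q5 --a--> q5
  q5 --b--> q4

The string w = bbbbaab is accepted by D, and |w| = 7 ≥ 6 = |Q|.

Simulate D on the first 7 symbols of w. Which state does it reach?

q2

State sequence: q0 -b-> q3 -b-> q2 -b-> q0 -b-> q3 -a-> q0 -a-> q3 -b-> q2

After reading 7 characters, D is in state q2.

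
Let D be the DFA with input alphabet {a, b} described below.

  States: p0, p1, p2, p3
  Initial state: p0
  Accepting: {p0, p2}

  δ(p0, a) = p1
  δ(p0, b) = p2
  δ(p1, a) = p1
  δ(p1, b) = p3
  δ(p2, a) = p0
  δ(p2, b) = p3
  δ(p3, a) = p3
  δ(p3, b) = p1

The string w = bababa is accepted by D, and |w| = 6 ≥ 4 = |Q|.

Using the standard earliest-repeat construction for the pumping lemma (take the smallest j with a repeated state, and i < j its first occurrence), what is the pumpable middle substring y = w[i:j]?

ba

State sequence: p0 -b-> p2 -a-> p0 -b-> p2 -a-> p0 -b-> p2 -a-> p0
First repeat at step 2: p0 was already visited.

So i = 0, j = 2, giving x = w[0:0] = ε, y = w[0:2] = ba, z = w[2:6] = baba.
Check: |xy| = 2 ≤ 4 and |y| = 2 ≥ 1. Reading y takes D from p0 back to p0, so every xyⁱz is accepted.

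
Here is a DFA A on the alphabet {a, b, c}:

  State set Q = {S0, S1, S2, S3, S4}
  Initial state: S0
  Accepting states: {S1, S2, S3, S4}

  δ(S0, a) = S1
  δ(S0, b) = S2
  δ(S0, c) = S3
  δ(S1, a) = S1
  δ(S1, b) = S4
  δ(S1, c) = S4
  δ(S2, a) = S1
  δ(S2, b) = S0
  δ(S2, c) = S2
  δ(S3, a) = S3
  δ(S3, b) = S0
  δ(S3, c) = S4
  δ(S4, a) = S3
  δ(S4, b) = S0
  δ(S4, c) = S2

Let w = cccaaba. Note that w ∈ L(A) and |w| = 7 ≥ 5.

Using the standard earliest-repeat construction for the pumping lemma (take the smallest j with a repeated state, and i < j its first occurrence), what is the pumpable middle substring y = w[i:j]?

State sequence: S0 -c-> S3 -c-> S4 -c-> S2 -a-> S1 -a-> S1 -b-> S4 -a-> S3
First repeat at step 5: S1 was already visited.

So i = 4, j = 5, giving x = w[0:4] = ccca, y = w[4:5] = a, z = w[5:7] = ba.
Check: |xy| = 5 ≤ 5 and |y| = 1 ≥ 1. Reading y takes A from S1 back to S1, so every xyⁱz is accepted.

a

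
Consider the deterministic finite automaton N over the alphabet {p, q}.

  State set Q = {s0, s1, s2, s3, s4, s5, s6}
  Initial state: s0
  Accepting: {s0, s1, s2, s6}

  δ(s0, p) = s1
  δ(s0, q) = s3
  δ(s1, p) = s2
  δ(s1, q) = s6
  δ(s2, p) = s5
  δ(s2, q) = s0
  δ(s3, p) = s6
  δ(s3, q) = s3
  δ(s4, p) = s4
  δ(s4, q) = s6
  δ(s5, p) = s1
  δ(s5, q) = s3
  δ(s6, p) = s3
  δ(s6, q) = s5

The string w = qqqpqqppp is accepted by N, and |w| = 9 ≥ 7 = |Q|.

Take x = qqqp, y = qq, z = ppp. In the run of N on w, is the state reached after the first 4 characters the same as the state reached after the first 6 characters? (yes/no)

no

Run of N on the first 6 characters of w = q q q p q q:
  step 0: s0  (start)
  step 1: s3  (read q: s0→s3)
  step 2: s3  (read q: s3→s3)
  step 3: s3  (read q: s3→s3)
  step 4: s6  (read p: s3→s6)
  step 5: s5  (read q: s6→s5)
  step 6: s3  (read q: s5→s3)

After x (step 4): s6. After xy (step 6): s3.
They differ (s6 ≠ s3), so y is not a cycle from the state after x; this split is not the one the pumping-lemma construction produces, and pumping y need not keep the string in L(N).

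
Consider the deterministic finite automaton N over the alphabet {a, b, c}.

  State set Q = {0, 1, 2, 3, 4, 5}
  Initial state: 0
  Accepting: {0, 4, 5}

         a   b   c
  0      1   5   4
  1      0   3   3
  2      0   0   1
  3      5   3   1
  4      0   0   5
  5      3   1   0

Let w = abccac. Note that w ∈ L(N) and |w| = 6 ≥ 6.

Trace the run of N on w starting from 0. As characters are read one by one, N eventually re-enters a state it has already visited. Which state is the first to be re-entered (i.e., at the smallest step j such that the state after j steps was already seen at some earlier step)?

State sequence: 0 -a-> 1 -b-> 3 -c-> 1 -c-> 3 -a-> 5 -c-> 0
First repeat at step 3: 1 was already visited.

The earliest repeat is at step j = 3: N is in 1, which it already visited at step i = 1.
The DFA has 6 states, so the proof of the pumping lemma guarantees a repeated state among the first 6+1 visited; the segment between the two visits is the pumpable y.

1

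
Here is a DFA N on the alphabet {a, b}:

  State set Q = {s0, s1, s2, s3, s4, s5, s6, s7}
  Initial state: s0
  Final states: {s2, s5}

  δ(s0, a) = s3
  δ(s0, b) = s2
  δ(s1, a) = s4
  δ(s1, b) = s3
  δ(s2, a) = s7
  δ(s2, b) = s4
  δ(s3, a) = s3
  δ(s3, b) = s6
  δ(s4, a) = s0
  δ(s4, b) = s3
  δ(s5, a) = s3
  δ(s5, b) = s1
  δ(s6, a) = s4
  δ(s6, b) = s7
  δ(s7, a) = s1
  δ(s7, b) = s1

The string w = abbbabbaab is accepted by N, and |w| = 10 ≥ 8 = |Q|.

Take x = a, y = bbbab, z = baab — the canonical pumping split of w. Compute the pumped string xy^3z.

xy^3z = a·bbbab·bbbab·bbbab·baab = abbbabbbbabbbbabbaab.
Reading y = bbbab takes N from s3 back to s3, so after x·y·y·y the machine is still in s3, and z then leads to the accepting state s2. Hence abbbabbbbabbbbabbaab ∈ L(N).

abbbabbbbabbbbabbaab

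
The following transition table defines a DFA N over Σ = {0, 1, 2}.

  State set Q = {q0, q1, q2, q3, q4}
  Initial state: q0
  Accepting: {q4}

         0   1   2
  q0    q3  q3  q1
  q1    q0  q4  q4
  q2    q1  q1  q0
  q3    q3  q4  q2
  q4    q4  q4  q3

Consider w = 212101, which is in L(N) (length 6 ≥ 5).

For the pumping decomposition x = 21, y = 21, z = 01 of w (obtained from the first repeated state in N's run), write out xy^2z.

21212101

xy^2z = 21·21·21·01 = 21212101.
Reading y = 21 takes N from q4 back to q4, so after x·y·y the machine is still in q4, and z then leads to the accepting state q4. Hence 21212101 ∈ L(N).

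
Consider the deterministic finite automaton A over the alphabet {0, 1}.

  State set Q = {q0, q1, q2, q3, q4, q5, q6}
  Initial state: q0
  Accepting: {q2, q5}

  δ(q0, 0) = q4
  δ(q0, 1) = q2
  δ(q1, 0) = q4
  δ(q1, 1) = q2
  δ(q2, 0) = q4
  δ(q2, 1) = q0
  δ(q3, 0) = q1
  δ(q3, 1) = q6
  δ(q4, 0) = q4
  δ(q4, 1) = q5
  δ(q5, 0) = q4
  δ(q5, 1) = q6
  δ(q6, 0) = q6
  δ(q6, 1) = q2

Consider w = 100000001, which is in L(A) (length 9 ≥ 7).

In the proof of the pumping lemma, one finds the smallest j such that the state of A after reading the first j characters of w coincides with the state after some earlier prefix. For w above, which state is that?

q4

Run of A on w = 1 0 0 0 0 0 0 0 1:
  step 0: q0  (start)
  step 1: q2  (read 1: q0→q2)
  step 2: q4  (read 0: q2→q4)
  step 3: q4  (read 0: q4→q4)   ← first repeat (q4 seen earlier)
  step 4: q4  (read 0: q4→q4)
  step 5: q4  (read 0: q4→q4)
  step 6: q4  (read 0: q4→q4)
  step 7: q4  (read 0: q4→q4)
  step 8: q4  (read 0: q4→q4)
  step 9: q5  (read 1: q4→q5)

The earliest repeat is at step j = 3: A is in q4, which it already visited at step i = 2.
Since A has 7 states, any run of length ≥ 7 visits 7+1 states, so by pigeonhole some state repeats within the first 7 steps — that repeat gives the pumpable loop.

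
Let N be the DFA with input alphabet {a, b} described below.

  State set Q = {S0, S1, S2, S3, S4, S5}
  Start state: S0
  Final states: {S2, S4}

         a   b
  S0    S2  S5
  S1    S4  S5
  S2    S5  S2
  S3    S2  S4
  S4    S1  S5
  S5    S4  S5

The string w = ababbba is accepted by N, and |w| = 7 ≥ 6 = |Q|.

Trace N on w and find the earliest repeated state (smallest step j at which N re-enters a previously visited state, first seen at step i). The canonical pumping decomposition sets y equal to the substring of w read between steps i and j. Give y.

b

Run of N on w = a b a b b b a:
  step 0: S0  (start)
  step 1: S2  (read a: S0→S2)
  step 2: S2  (read b: S2→S2)   ← first repeat (S2 seen earlier)
  step 3: S5  (read a: S2→S5)
  step 4: S5  (read b: S5→S5)
  step 5: S5  (read b: S5→S5)
  step 6: S5  (read b: S5→S5)
  step 7: S4  (read a: S5→S4)

So i = 1, j = 2, giving x = w[0:1] = a, y = w[1:2] = b, z = w[2:7] = abbba.
Check: |xy| = 2 ≤ 6 and |y| = 1 ≥ 1. Reading y takes N from S2 back to S2, so every xyⁱz is accepted.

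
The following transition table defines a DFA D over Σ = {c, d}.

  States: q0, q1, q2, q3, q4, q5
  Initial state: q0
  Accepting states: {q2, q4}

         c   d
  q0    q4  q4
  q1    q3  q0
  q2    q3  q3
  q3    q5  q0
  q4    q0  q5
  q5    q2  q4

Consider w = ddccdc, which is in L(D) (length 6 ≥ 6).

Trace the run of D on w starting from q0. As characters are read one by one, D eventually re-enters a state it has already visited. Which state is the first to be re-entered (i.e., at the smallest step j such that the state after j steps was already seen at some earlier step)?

Run of D on w = d d c c d c:
  step 0: q0  (start)
  step 1: q4  (read d: q0→q4)
  step 2: q5  (read d: q4→q5)
  step 3: q2  (read c: q5→q2)
  step 4: q3  (read c: q2→q3)
  step 5: q0  (read d: q3→q0)   ← first repeat (q0 seen earlier)
  step 6: q4  (read c: q0→q4)

The earliest repeat is at step j = 5: D is in q0, which it already visited at step i = 0.

q0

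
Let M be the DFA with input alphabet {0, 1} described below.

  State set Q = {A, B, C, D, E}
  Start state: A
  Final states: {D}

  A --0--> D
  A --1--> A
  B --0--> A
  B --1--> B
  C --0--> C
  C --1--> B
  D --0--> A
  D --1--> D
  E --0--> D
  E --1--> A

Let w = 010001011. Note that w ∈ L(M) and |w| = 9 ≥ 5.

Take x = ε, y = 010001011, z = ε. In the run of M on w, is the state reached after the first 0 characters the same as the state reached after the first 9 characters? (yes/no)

State sequence: A -0-> D -1-> D -0-> A -0-> D -0-> A -1-> A -0-> D -1-> D -1-> D

After x (step 0): A. After xy (step 9): D.
They differ (A ≠ D), so y is not a cycle from the state after x; this split is not the one the pumping-lemma construction produces, and pumping y need not keep the string in L(M).

no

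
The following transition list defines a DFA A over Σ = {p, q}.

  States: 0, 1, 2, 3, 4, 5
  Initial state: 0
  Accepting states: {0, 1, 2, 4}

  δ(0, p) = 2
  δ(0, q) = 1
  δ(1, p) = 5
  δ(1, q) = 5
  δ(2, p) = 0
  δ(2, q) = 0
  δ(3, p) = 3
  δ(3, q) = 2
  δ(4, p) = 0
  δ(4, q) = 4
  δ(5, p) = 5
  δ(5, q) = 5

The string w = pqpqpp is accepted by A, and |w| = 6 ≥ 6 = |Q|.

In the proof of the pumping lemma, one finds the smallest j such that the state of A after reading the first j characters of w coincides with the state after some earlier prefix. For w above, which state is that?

Run of A on w = p q p q p p:
  step 0: 0  (start)
  step 1: 2  (read p: 0→2)
  step 2: 0  (read q: 2→0)   ← first repeat (0 seen earlier)
  step 3: 2  (read p: 0→2)
  step 4: 0  (read q: 2→0)
  step 5: 2  (read p: 0→2)
  step 6: 0  (read p: 2→0)

The earliest repeat is at step j = 2: A is in 0, which it already visited at step i = 0.

0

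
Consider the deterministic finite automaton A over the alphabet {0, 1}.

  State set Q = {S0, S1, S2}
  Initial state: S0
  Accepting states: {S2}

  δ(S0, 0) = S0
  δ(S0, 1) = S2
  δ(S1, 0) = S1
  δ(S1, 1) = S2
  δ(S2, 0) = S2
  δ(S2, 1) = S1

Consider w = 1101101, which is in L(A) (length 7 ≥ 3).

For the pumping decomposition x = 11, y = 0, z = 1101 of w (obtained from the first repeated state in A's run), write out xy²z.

xy^2z = 11·0·0·1101 = 11001101.
Reading y = 0 takes A from S1 back to S1, so after x·y·y the machine is still in S1, and z then leads to the accepting state S2. Hence 11001101 ∈ L(A).

11001101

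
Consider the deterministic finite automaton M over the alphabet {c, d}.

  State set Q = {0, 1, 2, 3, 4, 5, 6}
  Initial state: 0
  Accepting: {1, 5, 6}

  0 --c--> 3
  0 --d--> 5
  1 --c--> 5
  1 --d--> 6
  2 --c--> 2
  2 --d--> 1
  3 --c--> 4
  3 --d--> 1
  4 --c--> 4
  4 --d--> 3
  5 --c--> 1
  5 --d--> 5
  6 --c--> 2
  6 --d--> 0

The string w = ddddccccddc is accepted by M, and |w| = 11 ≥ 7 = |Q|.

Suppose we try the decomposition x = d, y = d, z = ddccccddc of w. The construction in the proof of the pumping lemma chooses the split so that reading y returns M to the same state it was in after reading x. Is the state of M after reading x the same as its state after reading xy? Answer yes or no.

Run of M on the first 2 characters of w = d d:
  step 0: 0  (start)
  step 1: 5  (read d: 0→5)
  step 2: 5  (read d: 5→5)

After x (step 1): 5. After xy (step 2): 5.
They match, so y = d drives M around a cycle from 5 back to itself; pumping y any number of times keeps M in 5 before reading z, and xyⁱz ∈ L(M) for every i ≥ 0.

yes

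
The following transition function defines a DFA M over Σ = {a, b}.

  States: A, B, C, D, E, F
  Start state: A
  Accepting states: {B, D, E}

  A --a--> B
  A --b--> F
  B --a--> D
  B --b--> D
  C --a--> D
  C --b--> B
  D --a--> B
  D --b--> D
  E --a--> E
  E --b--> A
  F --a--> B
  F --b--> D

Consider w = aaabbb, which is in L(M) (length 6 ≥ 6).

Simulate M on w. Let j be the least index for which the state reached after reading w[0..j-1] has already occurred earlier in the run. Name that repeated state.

B

State sequence: A -a-> B -a-> D -a-> B -b-> D -b-> D -b-> D
First repeat at step 3: B was already visited.

The earliest repeat is at step j = 3: M is in B, which it already visited at step i = 1.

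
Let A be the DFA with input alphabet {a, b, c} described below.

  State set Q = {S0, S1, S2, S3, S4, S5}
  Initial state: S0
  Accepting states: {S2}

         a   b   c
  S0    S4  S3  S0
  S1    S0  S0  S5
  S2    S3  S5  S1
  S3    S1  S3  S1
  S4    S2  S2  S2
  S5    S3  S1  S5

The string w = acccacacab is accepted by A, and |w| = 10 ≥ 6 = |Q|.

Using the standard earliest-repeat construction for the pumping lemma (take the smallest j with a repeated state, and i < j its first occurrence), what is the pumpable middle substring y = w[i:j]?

cac

Run of A on w = a c c c a c a c a b:
  step 0: S0  (start)
  step 1: S4  (read a: S0→S4)
  step 2: S2  (read c: S4→S2)
  step 3: S1  (read c: S2→S1)
  step 4: S5  (read c: S1→S5)
  step 5: S3  (read a: S5→S3)
  step 6: S1  (read c: S3→S1)   ← first repeat (S1 seen earlier)
  step 7: S0  (read a: S1→S0)
  step 8: S0  (read c: S0→S0)
  step 9: S4  (read a: S0→S4)
  step 10: S2  (read b: S4→S2)

So i = 3, j = 6, giving x = w[0:3] = acc, y = w[3:6] = cac, z = w[6:10] = acab.
Check: |xy| = 6 ≤ 6 and |y| = 3 ≥ 1. Reading y takes A from S1 back to S1, so every xyⁱz is accepted.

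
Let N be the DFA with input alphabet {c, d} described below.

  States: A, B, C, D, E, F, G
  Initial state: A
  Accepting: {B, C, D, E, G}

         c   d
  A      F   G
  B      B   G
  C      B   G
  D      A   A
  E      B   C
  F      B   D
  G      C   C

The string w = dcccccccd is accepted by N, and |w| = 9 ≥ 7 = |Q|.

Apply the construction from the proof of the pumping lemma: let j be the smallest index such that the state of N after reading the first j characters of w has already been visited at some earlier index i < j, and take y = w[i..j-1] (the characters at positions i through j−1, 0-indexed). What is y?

c

Run of N on w = d c c c c c c c d:
  step 0: A  (start)
  step 1: G  (read d: A→G)
  step 2: C  (read c: G→C)
  step 3: B  (read c: C→B)
  step 4: B  (read c: B→B)   ← first repeat (B seen earlier)
  step 5: B  (read c: B→B)
  step 6: B  (read c: B→B)
  step 7: B  (read c: B→B)
  step 8: B  (read c: B→B)
  step 9: G  (read d: B→G)

So i = 3, j = 4, giving x = w[0:3] = dcc, y = w[3:4] = c, z = w[4:9] = ccccd.
Check: |xy| = 4 ≤ 7 and |y| = 1 ≥ 1. Reading y takes N from B back to B, so every xyⁱz is accepted.
With |Q| = 7, pigeonhole forces a state repeat no later than step 7; the substring read between the first and second visits to that state can be pumped.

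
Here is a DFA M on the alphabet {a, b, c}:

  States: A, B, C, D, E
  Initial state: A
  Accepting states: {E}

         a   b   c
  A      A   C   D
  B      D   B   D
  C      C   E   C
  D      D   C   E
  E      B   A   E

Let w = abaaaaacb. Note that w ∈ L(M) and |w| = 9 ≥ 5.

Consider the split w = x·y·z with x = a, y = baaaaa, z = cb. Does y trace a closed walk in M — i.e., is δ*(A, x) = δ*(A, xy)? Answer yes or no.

Run of M on the first 7 characters of w = a b a a a a a:
  step 0: A  (start)
  step 1: A  (read a: A→A)
  step 2: C  (read b: A→C)
  step 3: C  (read a: C→C)
  step 4: C  (read a: C→C)
  step 5: C  (read a: C→C)
  step 6: C  (read a: C→C)
  step 7: C  (read a: C→C)

After x (step 1): A. After xy (step 7): C.
They differ (A ≠ C), so y is not a cycle from the state after x; this split is not the one the pumping-lemma construction produces, and pumping y need not keep the string in L(M).

no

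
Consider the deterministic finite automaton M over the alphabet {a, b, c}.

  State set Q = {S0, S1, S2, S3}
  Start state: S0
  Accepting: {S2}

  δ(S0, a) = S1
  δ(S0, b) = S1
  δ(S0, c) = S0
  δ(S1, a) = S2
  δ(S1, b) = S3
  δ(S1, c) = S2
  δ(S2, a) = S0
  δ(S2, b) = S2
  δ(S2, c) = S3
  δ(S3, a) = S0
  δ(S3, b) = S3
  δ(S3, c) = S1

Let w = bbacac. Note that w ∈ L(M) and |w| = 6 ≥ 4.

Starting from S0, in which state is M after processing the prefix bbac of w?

Run of M on the first 4 characters of w = b b a c:
  step 0: S0  (start)
  step 1: S1  (read b: S0→S1)
  step 2: S3  (read b: S1→S3)
  step 3: S0  (read a: S3→S0)
  step 4: S0  (read c: S0→S0)

After reading 4 characters, M is in state S0.

S0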